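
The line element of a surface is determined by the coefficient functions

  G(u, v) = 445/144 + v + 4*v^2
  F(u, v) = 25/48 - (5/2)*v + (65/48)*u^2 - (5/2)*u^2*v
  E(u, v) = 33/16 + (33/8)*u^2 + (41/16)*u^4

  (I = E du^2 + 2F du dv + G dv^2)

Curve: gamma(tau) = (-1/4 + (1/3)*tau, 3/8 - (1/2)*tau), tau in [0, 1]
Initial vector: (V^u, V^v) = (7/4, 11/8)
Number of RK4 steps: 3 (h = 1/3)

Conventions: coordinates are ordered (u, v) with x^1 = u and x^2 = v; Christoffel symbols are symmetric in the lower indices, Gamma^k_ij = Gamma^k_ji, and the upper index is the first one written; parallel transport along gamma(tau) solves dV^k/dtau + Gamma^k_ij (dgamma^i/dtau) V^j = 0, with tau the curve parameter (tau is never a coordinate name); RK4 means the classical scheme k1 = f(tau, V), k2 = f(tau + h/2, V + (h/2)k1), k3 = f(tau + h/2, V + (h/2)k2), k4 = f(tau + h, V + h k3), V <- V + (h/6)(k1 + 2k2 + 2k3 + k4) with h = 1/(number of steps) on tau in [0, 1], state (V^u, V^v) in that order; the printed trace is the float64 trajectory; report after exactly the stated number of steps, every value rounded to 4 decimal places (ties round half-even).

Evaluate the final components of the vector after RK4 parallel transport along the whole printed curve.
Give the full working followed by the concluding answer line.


gamma'(tau) = (1/3, -1/2); f(tau, V)^k = -Gamma^k_ij(gamma(tau)) gamma'^i(tau) V^j; h = 1/3; intermediate values shown to 6 dp
curve data and Christoffel symbols at the stage parameters:
  tau = 0.000000: gamma = (-0.250000, 0.375000), gamma' = (0.333333, -0.500000); Gamma_uuu = -0.493594, Gamma_uuv = 0.000000, Gamma_uvv = -1.074090, Gamma_vuu = -0.099594, Gamma_vuv = 0.000000, Gamma_vvv = 0.392384
  tau = 0.166667: gamma = (-0.194444, 0.291667), gamma' = (0.333333, -0.500000); Gamma_uuu = -0.384924, Gamma_uuv = 0.000000, Gamma_uvv = -1.135050, Gamma_vuu = -0.084399, Gamma_vuv = 0.000000, Gamma_vvv = 0.391438
  tau = 0.333333: gamma = (-0.138889, 0.208333), gamma' = (0.333333, -0.500000); Gamma_uuu = -0.273257, Gamma_uuv = 0.000000, Gamma_uvv = -1.192000, Gamma_vuu = -0.065402, Gamma_vuv = 0.000000, Gamma_vvv = 0.389519
  tau = 0.500000: gamma = (-0.083333, 0.125000), gamma' = (0.333333, -0.500000); Gamma_uuu = -0.161427, Gamma_uuv = 0.000000, Gamma_uvv = -1.243627, Gamma_vuu = -0.042350, Gamma_vuv = 0.000000, Gamma_vvv = 0.386873
  tau = 0.666667: gamma = (-0.027778, 0.041667), gamma' = (0.333333, -0.500000); Gamma_uuu = -0.052461, Gamma_uuv = 0.000000, Gamma_uvv = -1.288795, Gamma_vuu = -0.015144, Gamma_vuv = 0.000000, Gamma_vvv = 0.383864
  tau = 0.833333: gamma = (0.027778, -0.041667), gamma' = (0.333333, -0.500000); Gamma_uuu = 0.050631, Gamma_uuv = 0.000000, Gamma_uvv = -1.326652, Gamma_vuu = 0.016140, Gamma_vuv = 0.000000, Gamma_vvv = 0.380940
  tau = 1.000000: gamma = (0.083333, -0.125000), gamma' = (0.333333, -0.500000); Gamma_uuu = 0.145083, Gamma_uuv = 0.000000, Gamma_uvv = -1.356705, Gamma_vuu = 0.051257, Gamma_vuv = 0.000000, Gamma_vvv = 0.378591
step 0: V^u = 1.7500, V^v = 1.3750
step 1: k1 = (-0.450507, 0.327860), k2 = (-0.596453, 0.326929), k3 = (-0.599486, 0.326214), k4 = (-0.743110, 0.322766); V <- V + (h/6)(k1 + 2k2 + 2k3 + k4): V^u = 1.5508, V^v = 1.4837
step 2: k1 = (-0.743040, 0.322776), k2 = (-0.879263, 0.317555), k3 = (-0.879943, 0.317067), k4 = (-1.002219, 0.311406); V <- V + (h/6)(k1 + 2k2 + 2k3 + k4): V^u = 1.2584, V^v = 1.5895
step 3: k1 = (-1.002240, 0.311421), k2 = (-1.107180, 0.306760), k3 = (-1.106370, 0.306706), k4 = (-1.190589, 0.305032); V <- V + (h/6)(k1 + 2k2 + 2k3 + k4): V^u = 0.8906, V^v = 1.6919

Answer: V^u = 0.8906, V^v = 1.6919


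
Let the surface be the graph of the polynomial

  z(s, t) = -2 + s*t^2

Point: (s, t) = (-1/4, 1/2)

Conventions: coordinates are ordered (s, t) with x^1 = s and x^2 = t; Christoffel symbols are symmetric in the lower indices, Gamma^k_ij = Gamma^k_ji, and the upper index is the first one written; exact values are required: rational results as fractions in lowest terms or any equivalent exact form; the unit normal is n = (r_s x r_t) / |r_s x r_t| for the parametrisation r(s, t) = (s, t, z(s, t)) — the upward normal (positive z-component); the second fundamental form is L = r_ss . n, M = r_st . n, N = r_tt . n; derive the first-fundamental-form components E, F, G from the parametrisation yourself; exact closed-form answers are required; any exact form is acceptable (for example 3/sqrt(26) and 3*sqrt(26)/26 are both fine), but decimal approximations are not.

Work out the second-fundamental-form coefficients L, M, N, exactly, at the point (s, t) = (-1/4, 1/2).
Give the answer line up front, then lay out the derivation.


Answer: L = 0, M = 2*sqrt(2)/3, N = -sqrt(2)/3

z_s = 1/4, z_t = -1/4, z_ss = 0, z_st = 1, z_tt = -1/2
E = 17/16, F = -1/16, G = 17/16; answer radicand W^2 = 9/8
unnormalised second-form numerators: l = 0, m = 1, n = -1/2; L = l/sqrt(9/8), and similarly M = m/sqrt(W^2), N = n/sqrt(W^2)


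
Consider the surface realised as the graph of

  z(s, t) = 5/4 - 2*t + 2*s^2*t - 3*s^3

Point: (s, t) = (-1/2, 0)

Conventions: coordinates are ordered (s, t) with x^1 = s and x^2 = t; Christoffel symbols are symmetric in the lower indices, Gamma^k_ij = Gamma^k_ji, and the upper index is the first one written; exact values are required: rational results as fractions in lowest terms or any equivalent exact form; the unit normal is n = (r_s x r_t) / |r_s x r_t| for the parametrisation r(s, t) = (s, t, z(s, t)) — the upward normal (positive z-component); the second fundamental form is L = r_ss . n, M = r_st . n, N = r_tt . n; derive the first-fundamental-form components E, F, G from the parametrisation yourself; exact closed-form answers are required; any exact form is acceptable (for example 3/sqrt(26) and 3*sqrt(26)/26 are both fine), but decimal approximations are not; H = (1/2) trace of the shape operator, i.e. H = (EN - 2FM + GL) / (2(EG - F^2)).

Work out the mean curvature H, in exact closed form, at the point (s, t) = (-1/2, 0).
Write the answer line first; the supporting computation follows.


Answer: H = 72*sqrt(133)/931

z_s = -9/4, z_t = -3/2, z_ss = 9, z_st = -2, z_tt = 0
E = 97/16, F = 27/8, G = 13/4; answer radicand W^2 = 133/16
unnormalised second-form numerators: l = 9, m = -2, n = 0; L = l/sqrt(133/16), and similarly M = m/sqrt(W^2), N = n/sqrt(W^2)
H = (E*n - 2*F*m + G*l) / (2*(EG - F^2)*sqrt(W^2)); E*n - 2*F*m + G*l = 171/4, EG - F^2 = 133/16, so H = (18/7)/sqrt(133/16)


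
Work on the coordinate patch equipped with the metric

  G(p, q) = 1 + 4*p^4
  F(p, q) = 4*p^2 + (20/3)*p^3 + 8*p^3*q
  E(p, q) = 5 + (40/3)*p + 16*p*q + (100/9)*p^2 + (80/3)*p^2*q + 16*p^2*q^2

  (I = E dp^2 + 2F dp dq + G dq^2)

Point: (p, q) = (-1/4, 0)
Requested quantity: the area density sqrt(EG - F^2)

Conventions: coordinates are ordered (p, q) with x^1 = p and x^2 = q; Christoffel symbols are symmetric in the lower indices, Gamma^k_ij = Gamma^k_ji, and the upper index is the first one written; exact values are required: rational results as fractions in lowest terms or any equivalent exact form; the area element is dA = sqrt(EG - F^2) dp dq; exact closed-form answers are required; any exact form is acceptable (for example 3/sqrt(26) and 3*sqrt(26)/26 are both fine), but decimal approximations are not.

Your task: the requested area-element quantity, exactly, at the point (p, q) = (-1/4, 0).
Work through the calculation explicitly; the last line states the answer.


E = 85/36, F = 7/48, G = 65/64; EG - F^2 = 1369/576

Answer: sqrt(EG - F^2) = 37/24


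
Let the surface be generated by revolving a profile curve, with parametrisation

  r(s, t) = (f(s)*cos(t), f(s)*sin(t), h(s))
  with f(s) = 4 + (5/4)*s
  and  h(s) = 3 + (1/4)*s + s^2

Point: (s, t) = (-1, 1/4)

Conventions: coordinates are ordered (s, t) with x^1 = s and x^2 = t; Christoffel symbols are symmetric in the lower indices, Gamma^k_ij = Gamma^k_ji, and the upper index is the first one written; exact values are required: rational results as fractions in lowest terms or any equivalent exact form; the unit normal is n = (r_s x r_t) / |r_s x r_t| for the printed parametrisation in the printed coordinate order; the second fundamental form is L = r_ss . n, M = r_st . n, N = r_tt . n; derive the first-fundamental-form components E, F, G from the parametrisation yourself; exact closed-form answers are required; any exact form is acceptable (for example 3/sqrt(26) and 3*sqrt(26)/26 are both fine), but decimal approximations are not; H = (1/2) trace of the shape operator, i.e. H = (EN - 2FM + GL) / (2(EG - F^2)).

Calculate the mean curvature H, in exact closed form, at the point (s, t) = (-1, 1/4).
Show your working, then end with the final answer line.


f = 11/4, f' = 5/4, f'' = 0, h' = -7/4, h'' = 2
E = 37/8, F = 0, G = 121/16; answer radicand W^2 = 37/8
unnormalised second-form numerators: l = 5/2, m = 0, n = -77/16; L = l/sqrt(37/8), and similarly M = m/sqrt(W^2), N = n/sqrt(W^2)
H = (E*n - 2*F*m + G*l) / (2*(EG - F^2)*sqrt(W^2)); E*n - 2*F*m + G*l = -429/128, EG - F^2 = 4477/128, so H = (-39/814)/sqrt(37/8)

Answer: H = -39*sqrt(74)/15059


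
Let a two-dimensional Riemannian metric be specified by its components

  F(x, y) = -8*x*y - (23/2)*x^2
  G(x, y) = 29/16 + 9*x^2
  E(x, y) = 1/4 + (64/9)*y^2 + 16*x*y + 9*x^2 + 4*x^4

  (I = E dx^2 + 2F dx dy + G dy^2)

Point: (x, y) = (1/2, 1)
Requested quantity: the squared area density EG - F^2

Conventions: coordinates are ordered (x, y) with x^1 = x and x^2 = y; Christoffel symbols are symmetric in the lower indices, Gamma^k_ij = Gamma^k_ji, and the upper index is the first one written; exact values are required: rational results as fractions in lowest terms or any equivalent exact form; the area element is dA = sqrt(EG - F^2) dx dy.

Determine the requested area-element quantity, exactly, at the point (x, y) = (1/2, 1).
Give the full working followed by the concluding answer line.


E = 643/36, F = -55/8, G = 65/16; EG - F^2 = 7285/288

Answer: EG - F^2 = 7285/288


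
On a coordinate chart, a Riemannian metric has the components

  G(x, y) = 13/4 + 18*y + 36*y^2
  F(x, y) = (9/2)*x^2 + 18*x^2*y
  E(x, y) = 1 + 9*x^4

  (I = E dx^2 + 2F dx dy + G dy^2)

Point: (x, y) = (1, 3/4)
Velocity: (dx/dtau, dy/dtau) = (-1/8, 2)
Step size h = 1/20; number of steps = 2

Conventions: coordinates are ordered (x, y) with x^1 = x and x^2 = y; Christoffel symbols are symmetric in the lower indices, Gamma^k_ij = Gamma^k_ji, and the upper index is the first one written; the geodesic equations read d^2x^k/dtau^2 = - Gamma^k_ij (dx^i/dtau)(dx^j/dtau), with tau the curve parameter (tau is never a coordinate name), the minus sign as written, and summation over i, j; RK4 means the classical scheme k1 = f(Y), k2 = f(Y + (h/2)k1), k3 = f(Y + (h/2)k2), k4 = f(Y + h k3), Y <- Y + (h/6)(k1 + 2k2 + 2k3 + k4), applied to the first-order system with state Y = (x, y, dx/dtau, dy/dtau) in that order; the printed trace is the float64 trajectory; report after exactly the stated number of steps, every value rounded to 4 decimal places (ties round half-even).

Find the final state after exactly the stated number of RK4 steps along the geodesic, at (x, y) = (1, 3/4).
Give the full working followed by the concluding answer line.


f(Y) = (dx/dtau, dy/dtau, -Gamma^x_ij Y'^i Y'^j, -Gamma^y_ij Y'^i Y'^j) with the Gammas evaluated at the stage position; h = 0.050000; intermediate values shown to 6 dp
step 0: x = 1.0000, y = 0.7500, dx/dtau = -0.1250, dy/dtau = 2.0000
step 1:
  k1: at (x, y) = (1.000000, 0.750000), (dx/dtau, dy/dtau) = (-0.125000, 2.000000); Gamma_xxx = 0.391304, Gamma_xxy = 0.000000, Gamma_xyy = 0.391304, Gamma_yxx = 0.782609, Gamma_yxy = 0.000000, Gamma_yyy = 0.782609; k1 = (-0.125000, 2.000000, -1.571332, -3.142663)
  k2: at (x, y) = (0.996875, 0.800000), (dx/dtau, dy/dtau) = (-0.164283, 1.921433); Gamma_xxx = 0.359671, Gamma_xxy = 0.000000, Gamma_xyy = 0.360798, Gamma_yxx = 0.760052, Gamma_yxy = 0.000000, Gamma_yyy = 0.762435; k2 = (-0.164283, 1.921433, -1.341741, -2.835350)
  k3: at (x, y) = (0.995893, 0.798036), (dx/dtau, dy/dtau) = (-0.158544, 1.929116); Gamma_xxx = 0.359940, Gamma_xxy = 0.000000, Gamma_xyy = 0.361424, Gamma_yxx = 0.760696, Gamma_yxy = 0.000000, Gamma_yyy = 0.763833; k3 = (-0.158544, 1.929116, -1.354084, -2.861716)
  k4: at (x, y) = (0.992073, 0.846456), (dx/dtau, dy/dtau) = (-0.192704, 1.856914); Gamma_xxx = 0.331624, Gamma_xxy = 0.000000, Gamma_xyy = 0.334274, Gamma_yxx = 0.738890, Gamma_yxy = 0.000000, Gamma_yyy = 0.744794; k4 = (-0.192704, 1.856914, -1.164934, -2.595586)
  Y <- Y + (h/6)(k1 + 2k2 + 2k3 + k4): x = 0.9920, y = 0.8463, dx/dtau = -0.1927, dy/dtau = 1.8572
step 2:
  k1: at (x, y) = (0.991972, 0.846317), (dx/dtau, dy/dtau) = (-0.192733, 1.857230); Gamma_xxx = 0.331614, Gamma_xxy = 0.000000, Gamma_xyy = 0.334297, Gamma_yxx = 0.738924, Gamma_yxy = 0.000000, Gamma_yyy = 0.744904; k1 = (-0.192733, 1.857230, -1.165411, -2.596847)
  k2: at (x, y) = (0.987154, 0.892748), (dx/dtau, dy/dtau) = (-0.221868, 1.792309); Gamma_xxx = 0.306150, Gamma_xxy = 0.000000, Gamma_xyy = 0.310134, Gamma_yxx = 0.718035, Gamma_yxy = 0.000000, Gamma_yyy = 0.727379; k2 = (-0.221868, 1.792309, -1.011337, -2.371956)
  k3: at (x, y) = (0.986425, 0.891125), (dx/dtau, dy/dtau) = (-0.218016, 1.797931); Gamma_xxx = 0.306332, Gamma_xxy = 0.000000, Gamma_xyy = 0.310548, Gamma_yxx = 0.718501, Gamma_yxy = 0.000000, Gamma_yyy = 0.728389; k3 = (-0.218016, 1.797931, -1.018424, -2.388709)
  k4: at (x, y) = (0.981071, 0.936213), (dx/dtau, dy/dtau) = (-0.243654, 1.737795); Gamma_xxx = 0.283316, Gamma_xxy = 0.000000, Gamma_xyy = 0.288782, Gamma_yxx = 0.698333, Gamma_yxy = 0.000000, Gamma_yyy = 0.711807; k4 = (-0.243654, 1.737795, -0.888922, -2.191066)
  Y <- Y + (h/6)(k1 + 2k2 + 2k3 + k4): x = 0.9810, y = 0.9361, dx/dtau = -0.2437, dy/dtau = 1.7380

Answer: x = 0.9810, y = 0.9361, dx/dtau = -0.2437, dy/dtau = 1.7380


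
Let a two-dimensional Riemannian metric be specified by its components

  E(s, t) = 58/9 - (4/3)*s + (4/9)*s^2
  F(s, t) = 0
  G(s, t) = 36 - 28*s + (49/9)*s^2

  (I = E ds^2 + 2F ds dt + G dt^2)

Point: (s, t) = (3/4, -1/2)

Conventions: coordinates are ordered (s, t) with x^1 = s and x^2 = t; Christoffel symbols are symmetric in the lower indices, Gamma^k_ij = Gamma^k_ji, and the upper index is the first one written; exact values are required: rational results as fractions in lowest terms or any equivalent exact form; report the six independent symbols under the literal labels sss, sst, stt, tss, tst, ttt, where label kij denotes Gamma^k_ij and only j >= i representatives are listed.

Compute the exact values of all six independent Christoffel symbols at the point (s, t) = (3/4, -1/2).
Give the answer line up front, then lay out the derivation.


Answer: Gamma_sss = -12/205, Gamma_sst = 0, Gamma_stt = 357/205, Gamma_tss = 0, Gamma_tst = -28/51, Gamma_ttt = 0

E = 205/36, F = 0, G = 289/16 at the point
E_s = -2/3, E_t = 0, F_s = 0, F_t = 0, G_s = -119/6, G_t = 0
EG - F^2 = 59245/576;  g^inv = (576/59245) * [[289/16, 0], [0, 205/36]]
first-kind symbols [ij,l] = (1/2)(d_i g_jl + d_j g_il - d_l g_ij): [ss,s] = E_s/2 = -1/3, [ss,t] = F_s - E_t/2 = 0, [st,s] = E_t/2 = 0, [st,t] = G_s/2 = -119/12, [tt,s] = F_t - G_s/2 = 119/12, [tt,t] = G_t/2 = 0
Gamma^s_ij = (G*[ij,s] - F*[ij,t])/(EG - F^2), Gamma^t_ij = (E*[ij,t] - F*[ij,s])/(EG - F^2)


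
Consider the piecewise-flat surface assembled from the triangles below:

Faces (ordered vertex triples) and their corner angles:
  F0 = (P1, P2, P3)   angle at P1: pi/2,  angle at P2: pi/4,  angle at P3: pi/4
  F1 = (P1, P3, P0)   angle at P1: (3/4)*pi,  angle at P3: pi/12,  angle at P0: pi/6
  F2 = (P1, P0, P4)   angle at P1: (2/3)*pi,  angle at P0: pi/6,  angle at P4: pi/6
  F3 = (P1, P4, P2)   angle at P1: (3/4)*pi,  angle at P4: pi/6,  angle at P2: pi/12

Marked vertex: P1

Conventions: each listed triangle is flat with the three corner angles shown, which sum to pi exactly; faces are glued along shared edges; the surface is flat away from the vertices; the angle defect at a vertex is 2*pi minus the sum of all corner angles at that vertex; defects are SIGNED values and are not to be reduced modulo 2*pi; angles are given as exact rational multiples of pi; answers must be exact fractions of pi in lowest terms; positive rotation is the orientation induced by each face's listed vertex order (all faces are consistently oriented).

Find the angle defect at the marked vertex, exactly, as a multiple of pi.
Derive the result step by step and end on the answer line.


Sum of corner angles at P1: (8/3)*pi
defect = 2*pi - (8/3)*pi

Answer: defect(P1) = (-2/3)*pi


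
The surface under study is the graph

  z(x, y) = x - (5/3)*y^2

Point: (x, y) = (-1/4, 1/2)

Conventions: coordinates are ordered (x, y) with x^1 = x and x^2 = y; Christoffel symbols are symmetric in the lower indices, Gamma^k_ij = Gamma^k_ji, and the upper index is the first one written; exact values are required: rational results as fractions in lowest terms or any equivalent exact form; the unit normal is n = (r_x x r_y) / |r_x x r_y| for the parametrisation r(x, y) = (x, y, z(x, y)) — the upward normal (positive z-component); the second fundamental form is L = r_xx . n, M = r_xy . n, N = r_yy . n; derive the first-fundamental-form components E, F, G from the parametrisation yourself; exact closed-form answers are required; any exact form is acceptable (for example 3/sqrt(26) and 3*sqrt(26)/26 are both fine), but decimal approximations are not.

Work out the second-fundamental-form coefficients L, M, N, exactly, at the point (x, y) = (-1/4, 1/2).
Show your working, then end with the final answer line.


z_x = 1, z_y = -5/3, z_xx = 0, z_xy = 0, z_yy = -10/3
E = 2, F = -5/3, G = 34/9; answer radicand W^2 = 43/9
unnormalised second-form numerators: l = 0, m = 0, n = -10/3; L = l/sqrt(43/9), and similarly M = m/sqrt(W^2), N = n/sqrt(W^2)

Answer: L = 0, M = 0, N = -10*sqrt(43)/43


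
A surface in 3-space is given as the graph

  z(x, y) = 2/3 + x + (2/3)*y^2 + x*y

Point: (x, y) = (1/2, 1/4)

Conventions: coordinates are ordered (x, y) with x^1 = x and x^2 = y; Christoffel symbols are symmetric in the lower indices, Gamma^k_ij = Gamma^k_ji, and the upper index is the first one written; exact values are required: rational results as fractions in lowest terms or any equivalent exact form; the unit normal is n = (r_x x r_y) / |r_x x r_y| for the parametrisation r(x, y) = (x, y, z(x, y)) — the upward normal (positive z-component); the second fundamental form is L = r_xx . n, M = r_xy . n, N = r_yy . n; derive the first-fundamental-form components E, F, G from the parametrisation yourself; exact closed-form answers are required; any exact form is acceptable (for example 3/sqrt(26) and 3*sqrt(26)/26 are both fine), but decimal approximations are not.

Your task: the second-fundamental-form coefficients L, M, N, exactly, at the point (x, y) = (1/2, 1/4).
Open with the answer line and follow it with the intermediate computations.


Answer: L = 0, M = 12*sqrt(469)/469, N = 16*sqrt(469)/469

z_x = 5/4, z_y = 5/6, z_xx = 0, z_xy = 1, z_yy = 4/3
E = 41/16, F = 25/24, G = 61/36; answer radicand W^2 = 469/144
unnormalised second-form numerators: l = 0, m = 1, n = 4/3; L = l/sqrt(469/144), and similarly M = m/sqrt(W^2), N = n/sqrt(W^2)


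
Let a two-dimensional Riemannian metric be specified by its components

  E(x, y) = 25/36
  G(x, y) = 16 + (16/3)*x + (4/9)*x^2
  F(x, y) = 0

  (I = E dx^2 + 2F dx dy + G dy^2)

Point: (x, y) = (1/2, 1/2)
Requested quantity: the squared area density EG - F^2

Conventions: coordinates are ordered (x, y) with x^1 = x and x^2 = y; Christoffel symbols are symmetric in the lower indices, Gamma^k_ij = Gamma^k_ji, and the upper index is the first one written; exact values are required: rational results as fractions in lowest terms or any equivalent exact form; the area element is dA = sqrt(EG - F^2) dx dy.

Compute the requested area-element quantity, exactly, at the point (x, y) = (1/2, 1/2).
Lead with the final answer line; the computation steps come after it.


Answer: EG - F^2 = 4225/324

E = 25/36, F = 0, G = 169/9; EG - F^2 = 4225/324


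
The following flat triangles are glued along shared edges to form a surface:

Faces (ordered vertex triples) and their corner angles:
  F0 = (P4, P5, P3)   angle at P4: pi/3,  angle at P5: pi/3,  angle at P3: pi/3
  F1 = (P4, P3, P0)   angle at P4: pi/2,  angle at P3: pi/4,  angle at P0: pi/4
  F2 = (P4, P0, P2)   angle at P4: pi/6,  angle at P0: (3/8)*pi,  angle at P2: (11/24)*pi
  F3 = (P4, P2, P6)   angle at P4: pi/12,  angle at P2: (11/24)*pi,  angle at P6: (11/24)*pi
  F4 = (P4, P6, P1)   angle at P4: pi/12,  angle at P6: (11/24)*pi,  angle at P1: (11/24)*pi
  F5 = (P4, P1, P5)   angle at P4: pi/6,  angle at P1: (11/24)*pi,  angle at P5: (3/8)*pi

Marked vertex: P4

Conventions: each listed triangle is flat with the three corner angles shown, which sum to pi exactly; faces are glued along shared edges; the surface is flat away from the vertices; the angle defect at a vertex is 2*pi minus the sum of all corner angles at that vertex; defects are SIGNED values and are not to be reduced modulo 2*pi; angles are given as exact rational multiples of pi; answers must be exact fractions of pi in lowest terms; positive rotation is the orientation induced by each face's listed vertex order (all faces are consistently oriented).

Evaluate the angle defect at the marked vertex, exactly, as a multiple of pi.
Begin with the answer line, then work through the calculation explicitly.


Answer: defect(P4) = (2/3)*pi

Sum of corner angles at P4: (4/3)*pi
defect = 2*pi - (4/3)*pi


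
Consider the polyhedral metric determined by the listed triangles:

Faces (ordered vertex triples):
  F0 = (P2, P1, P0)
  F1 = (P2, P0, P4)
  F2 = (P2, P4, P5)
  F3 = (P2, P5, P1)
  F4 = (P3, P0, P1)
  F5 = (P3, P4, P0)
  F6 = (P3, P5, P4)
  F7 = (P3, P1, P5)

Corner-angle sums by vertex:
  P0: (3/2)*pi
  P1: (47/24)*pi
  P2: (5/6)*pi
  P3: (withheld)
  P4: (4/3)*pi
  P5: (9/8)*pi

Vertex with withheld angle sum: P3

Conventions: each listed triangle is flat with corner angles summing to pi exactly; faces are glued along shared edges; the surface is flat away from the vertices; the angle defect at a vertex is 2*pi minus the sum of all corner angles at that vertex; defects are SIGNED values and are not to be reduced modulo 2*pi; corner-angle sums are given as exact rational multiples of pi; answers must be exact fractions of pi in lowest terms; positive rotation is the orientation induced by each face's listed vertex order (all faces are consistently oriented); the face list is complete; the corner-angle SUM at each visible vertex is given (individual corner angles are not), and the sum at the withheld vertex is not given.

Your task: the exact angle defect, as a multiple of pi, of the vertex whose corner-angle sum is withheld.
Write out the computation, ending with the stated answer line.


V = 6, E = 12, F = 8; chi = V - E + F = 2
Gauss-Bonnet: total defect = 2*pi*chi = 4*pi; visible defects sum to (13/4)*pi

Answer: defect(P3) = (3/4)*pi


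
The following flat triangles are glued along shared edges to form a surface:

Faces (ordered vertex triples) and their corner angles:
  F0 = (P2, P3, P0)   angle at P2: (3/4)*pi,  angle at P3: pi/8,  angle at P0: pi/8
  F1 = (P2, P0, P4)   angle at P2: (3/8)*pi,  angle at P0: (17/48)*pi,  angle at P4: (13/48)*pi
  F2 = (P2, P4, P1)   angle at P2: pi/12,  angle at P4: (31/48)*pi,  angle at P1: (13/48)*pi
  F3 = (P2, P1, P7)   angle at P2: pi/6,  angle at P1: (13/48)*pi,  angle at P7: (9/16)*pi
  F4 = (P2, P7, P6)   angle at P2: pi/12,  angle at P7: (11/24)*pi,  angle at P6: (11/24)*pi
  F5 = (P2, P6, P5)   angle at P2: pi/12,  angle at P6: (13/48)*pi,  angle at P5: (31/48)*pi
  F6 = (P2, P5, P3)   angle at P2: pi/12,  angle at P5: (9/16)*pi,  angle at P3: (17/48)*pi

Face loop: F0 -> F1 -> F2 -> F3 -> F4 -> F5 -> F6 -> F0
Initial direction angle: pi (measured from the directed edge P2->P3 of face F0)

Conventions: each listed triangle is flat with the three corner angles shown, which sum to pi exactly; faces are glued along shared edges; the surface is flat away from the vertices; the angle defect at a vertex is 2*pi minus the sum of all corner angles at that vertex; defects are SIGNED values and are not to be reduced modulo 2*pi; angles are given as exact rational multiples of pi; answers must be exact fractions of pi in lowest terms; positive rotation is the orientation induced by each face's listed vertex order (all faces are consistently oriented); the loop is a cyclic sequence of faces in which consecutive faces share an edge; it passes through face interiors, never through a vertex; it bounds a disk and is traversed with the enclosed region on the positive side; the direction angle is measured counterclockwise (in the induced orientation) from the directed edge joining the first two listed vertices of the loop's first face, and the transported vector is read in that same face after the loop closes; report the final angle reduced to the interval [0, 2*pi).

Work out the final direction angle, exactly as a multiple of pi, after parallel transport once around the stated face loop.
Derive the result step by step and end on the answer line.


enclosed vertex P2: corner angles sum to (13/8)*pi, defect = 2*pi - (13/8)*pi = (3/8)*pi
adding the enclosed defects to the starting angle (mod 2*pi, induced orientation) gives the holonomy
final angle = pi + (3/8)*pi = (11/8)*pi (mod 2*pi)

Answer: final direction angle = (11/8)*pi


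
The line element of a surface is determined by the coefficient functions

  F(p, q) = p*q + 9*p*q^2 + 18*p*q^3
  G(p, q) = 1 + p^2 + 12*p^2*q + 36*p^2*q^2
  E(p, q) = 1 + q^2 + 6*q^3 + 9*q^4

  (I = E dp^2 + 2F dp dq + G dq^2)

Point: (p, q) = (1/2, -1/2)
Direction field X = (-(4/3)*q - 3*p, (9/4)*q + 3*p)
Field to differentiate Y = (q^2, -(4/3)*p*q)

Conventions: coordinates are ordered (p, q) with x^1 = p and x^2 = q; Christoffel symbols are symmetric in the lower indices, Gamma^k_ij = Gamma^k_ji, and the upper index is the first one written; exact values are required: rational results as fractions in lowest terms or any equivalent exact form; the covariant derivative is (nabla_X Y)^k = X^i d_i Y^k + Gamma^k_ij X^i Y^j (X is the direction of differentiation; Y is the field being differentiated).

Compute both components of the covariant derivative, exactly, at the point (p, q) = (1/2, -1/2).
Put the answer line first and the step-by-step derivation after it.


Answer: (nabla_X Y)^p = -677/2376, (nabla_X Y)^q = -1385/1188

E = 17/16, F = -1/4, G = 2 at the point
E_p = 0, E_q = -1, F_p = -1/2, F_q = 11/4, G_p = 4, G_q = -6
EG - F^2 = 33/16;  g^inv = (16/33) * [[2, 1/4], [1/4, 17/16]]
first-kind symbols [ij,l] = (1/2)(d_i g_jl + d_j g_il - d_l g_ij): [pp,p] = E_p/2 = 0, [pp,q] = F_p - E_q/2 = 0, [pq,p] = E_q/2 = -1/2, [pq,q] = G_p/2 = 2, [qq,p] = F_q - G_p/2 = 3/4, [qq,q] = G_q/2 = -3
Gamma^p_ij = (G*[ij,p] - F*[ij,q])/(EG - F^2), Gamma^q_ij = (E*[ij,q] - F*[ij,p])/(EG - F^2)
Gamma_ppp = 0, Gamma_ppq = -8/33, Gamma_pqq = 4/11, Gamma_qpp = 0, Gamma_qpq = 32/33, Gamma_qqq = -16/11
X = (-5/6, 3/8), Y = (1/4, 1/3) at the point


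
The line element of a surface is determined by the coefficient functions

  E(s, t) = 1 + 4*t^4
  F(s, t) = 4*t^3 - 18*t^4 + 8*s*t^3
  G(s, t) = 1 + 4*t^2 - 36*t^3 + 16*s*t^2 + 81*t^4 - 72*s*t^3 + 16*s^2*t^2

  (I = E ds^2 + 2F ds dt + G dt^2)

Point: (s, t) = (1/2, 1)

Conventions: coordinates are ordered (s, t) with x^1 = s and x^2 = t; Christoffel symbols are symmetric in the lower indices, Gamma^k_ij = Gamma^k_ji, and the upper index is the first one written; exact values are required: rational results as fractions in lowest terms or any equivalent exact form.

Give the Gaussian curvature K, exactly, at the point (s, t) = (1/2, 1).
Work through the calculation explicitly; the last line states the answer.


E = 5, F = -10, G = 26, EG - F^2 = 30 at the point
E_s = 0, E_t = 16, F_s = 8, F_t = -48, G_s = -40, G_t = 140
E_tt = 48, F_st = 24, G_ss = 32
By Brioschi, K is (det M1 - det M2) divided by (EG - F^2) squared.
M1 = [[-E_tt/2 + F_st - G_ss/2, E_s/2, F_s - E_t/2], [F_t - G_s/2, E, F], [G_t/2, F, G]] = [[-16, 0, 0], [-28, 5, -10], [70, -10, 26]]; det M1 = -480
M2 = [[0, E_t/2, G_s/2], [E_t/2, E, F], [G_s/2, F, G]] = [[0, 8, -20], [8, 5, -10], [-20, -10, 26]]; det M2 = -464
det M1 - det M2 = -16; K = -16 / (30)^2 = -4/225

Answer: K = -4/225


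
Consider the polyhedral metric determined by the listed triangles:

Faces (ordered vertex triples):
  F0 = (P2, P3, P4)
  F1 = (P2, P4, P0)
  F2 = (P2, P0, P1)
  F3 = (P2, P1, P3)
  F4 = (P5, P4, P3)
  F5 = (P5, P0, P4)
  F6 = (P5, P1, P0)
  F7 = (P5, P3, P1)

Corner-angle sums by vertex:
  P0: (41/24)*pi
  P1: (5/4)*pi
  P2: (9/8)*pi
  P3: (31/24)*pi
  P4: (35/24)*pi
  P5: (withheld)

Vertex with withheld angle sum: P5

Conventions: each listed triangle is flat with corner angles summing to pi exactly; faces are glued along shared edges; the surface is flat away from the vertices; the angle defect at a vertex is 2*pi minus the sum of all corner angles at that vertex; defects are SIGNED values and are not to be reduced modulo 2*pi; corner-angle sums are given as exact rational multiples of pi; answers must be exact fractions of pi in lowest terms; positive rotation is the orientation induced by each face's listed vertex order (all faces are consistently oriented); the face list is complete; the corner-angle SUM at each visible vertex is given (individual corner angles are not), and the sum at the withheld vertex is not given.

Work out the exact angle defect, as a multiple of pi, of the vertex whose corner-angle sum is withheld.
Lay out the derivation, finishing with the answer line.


V = 6, E = 12, F = 8; chi = V - E + F = 2
Gauss-Bonnet: total defect = 2*pi*chi = 4*pi; visible defects sum to (19/6)*pi

Answer: defect(P5) = (5/6)*pi


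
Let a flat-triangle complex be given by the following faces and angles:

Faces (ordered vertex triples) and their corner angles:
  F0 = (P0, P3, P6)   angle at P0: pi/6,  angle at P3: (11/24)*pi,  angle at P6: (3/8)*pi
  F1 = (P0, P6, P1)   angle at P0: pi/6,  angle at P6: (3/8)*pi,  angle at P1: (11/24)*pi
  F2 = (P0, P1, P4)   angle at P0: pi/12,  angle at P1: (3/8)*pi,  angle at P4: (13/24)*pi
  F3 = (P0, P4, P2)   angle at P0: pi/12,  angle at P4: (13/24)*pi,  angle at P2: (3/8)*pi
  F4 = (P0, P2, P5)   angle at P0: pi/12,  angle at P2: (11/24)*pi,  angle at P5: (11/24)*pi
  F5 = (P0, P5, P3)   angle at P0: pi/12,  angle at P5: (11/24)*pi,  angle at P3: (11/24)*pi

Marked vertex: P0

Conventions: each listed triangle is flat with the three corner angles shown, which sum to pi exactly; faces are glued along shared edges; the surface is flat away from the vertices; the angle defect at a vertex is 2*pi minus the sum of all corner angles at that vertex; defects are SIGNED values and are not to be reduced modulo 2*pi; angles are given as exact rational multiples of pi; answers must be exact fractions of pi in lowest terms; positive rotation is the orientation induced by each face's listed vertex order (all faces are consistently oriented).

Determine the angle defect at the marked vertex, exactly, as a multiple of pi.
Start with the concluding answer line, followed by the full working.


Answer: defect(P0) = (4/3)*pi

Sum of corner angles at P0: (2/3)*pi
defect = 2*pi - (2/3)*pi


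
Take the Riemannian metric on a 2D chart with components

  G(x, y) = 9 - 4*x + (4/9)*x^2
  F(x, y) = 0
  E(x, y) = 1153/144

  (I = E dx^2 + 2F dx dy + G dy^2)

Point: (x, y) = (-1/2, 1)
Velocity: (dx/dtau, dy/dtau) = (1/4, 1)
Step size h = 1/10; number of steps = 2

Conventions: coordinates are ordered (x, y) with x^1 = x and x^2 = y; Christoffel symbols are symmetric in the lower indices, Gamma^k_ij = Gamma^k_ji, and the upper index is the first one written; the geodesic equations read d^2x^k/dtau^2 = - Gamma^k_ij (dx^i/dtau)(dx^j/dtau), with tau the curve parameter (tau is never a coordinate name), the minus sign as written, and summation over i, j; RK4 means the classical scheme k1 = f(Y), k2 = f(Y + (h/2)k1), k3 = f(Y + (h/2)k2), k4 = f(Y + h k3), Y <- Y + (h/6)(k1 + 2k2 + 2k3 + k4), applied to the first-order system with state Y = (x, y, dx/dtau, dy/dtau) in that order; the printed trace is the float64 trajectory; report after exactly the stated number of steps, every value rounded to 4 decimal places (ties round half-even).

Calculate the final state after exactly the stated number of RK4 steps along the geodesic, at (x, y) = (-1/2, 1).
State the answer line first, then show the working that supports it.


Answer: x = -0.4556, y = 1.2019, dx/dtau = 0.1937, dy/dtau = 1.0180

f(Y) = (dx/dtau, dy/dtau, -Gamma^x_ij Y'^i Y'^j, -Gamma^y_ij Y'^i Y'^j) with the Gammas evaluated at the stage position; h = 0.100000; intermediate values shown to 6 dp
step 0: x = -0.5000, y = 1.0000, dx/dtau = 0.2500, dy/dtau = 1.0000
step 1:
  k1: at (x, y) = (-0.500000, 1.000000), (dx/dtau, dy/dtau) = (0.250000, 1.000000); Gamma_xxx = 0.000000, Gamma_xxy = 0.000000, Gamma_xyy = 0.277537, Gamma_yxx = 0.000000, Gamma_yxy = -0.200000, Gamma_yyy = 0.000000; k1 = (0.250000, 1.000000, -0.277537, 0.100000)
  k2: at (x, y) = (-0.487500, 1.050000), (dx/dtau, dy/dtau) = (0.236123, 1.005000); Gamma_xxx = 0.000000, Gamma_xxy = 0.000000, Gamma_xyy = 0.276843, Gamma_yxx = 0.000000, Gamma_yxy = -0.200501, Gamma_yyy = 0.000000; k2 = (0.236123, 1.005000, -0.279618, 0.095159)
  k3: at (x, y) = (-0.488194, 1.050250), (dx/dtau, dy/dtau) = (0.236019, 1.004758); Gamma_xxx = 0.000000, Gamma_xxy = 0.000000, Gamma_xyy = 0.276882, Gamma_yxx = 0.000000, Gamma_yxy = -0.200473, Gamma_yyy = 0.000000; k3 = (0.236019, 1.004758, -0.279523, 0.095081)
  k4: at (x, y) = (-0.476398, 1.100476), (dx/dtau, dy/dtau) = (0.222048, 1.009508); Gamma_xxx = 0.000000, Gamma_xxy = 0.000000, Gamma_xyy = 0.276227, Gamma_yxx = 0.000000, Gamma_yxy = -0.200949, Gamma_yyy = 0.000000; k4 = (0.222048, 1.009508, -0.281505, 0.090089)
  Y <- Y + (h/6)(k1 + 2k2 + 2k3 + k4): x = -0.4764, y = 1.1005, dx/dtau = 0.2220, dy/dtau = 1.0095
step 2:
  k1: at (x, y) = (-0.476394, 1.100484), (dx/dtau, dy/dtau) = (0.222045, 1.009510); Gamma_xxx = 0.000000, Gamma_xxy = 0.000000, Gamma_xyy = 0.276227, Gamma_yxx = 0.000000, Gamma_yxy = -0.200949, Gamma_yyy = 0.000000; k1 = (0.222045, 1.009510, -0.281505, 0.090088)
  k2: at (x, y) = (-0.465292, 1.150959), (dx/dtau, dy/dtau) = (0.207969, 1.014014); Gamma_xxx = 0.000000, Gamma_xxy = 0.000000, Gamma_xyy = 0.275610, Gamma_yxx = 0.000000, Gamma_yxy = -0.201398, Gamma_yyy = 0.000000; k2 = (0.207969, 1.014014, -0.283389, 0.084943)
  k3: at (x, y) = (-0.465996, 1.151184), (dx/dtau, dy/dtau) = (0.207875, 1.013757); Gamma_xxx = 0.000000, Gamma_xxy = 0.000000, Gamma_xyy = 0.275649, Gamma_yxx = 0.000000, Gamma_yxy = -0.201369, Gamma_yyy = 0.000000; k3 = (0.207875, 1.013757, -0.283286, 0.084871)
  k4: at (x, y) = (-0.455607, 1.201859), (dx/dtau, dy/dtau) = (0.193716, 1.017997); Gamma_xxx = 0.000000, Gamma_xxy = 0.000000, Gamma_xyy = 0.275073, Gamma_yxx = 0.000000, Gamma_yxy = -0.201792, Gamma_yyy = 0.000000; k4 = (0.193716, 1.017997, -0.285063, 0.079588)
  Y <- Y + (h/6)(k1 + 2k2 + 2k3 + k4): x = -0.4556, y = 1.2019, dx/dtau = 0.1937, dy/dtau = 1.0180


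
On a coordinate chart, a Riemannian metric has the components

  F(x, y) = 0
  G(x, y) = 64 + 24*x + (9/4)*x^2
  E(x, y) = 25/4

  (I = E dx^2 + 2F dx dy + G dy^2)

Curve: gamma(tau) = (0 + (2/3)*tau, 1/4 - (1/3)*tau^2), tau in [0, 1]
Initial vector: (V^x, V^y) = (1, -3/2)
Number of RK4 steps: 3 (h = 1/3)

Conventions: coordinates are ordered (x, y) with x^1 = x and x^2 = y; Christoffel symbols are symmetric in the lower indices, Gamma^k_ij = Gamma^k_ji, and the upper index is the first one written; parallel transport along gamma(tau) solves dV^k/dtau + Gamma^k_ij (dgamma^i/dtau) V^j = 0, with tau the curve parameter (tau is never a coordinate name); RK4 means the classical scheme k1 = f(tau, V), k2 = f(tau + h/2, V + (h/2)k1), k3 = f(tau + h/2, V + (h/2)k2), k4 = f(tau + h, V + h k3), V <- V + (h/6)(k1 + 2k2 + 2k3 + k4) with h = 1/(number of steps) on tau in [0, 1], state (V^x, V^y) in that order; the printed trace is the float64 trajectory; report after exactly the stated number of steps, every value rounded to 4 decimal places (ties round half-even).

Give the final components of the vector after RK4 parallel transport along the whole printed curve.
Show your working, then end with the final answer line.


gamma'(tau) = (2/3, -(2/3)*tau); f(tau, V)^k = -Gamma^k_ij(gamma(tau)) gamma'^i(tau) V^j; h = 1/3; intermediate values shown to 6 dp
curve data and Christoffel symbols at the stage parameters:
  tau = 0.000000: gamma = (0.000000, 0.250000), gamma' = (0.666667, 0.000000); Gamma_xxx = 0.000000, Gamma_xxy = 0.000000, Gamma_xyy = -1.920000, Gamma_yxx = 0.000000, Gamma_yxy = 0.187500, Gamma_yyy = 0.000000
  tau = 0.166667: gamma = (0.111111, 0.240741), gamma' = (0.666667, -0.111111); Gamma_xxx = 0.000000, Gamma_xxy = 0.000000, Gamma_xyy = -1.960000, Gamma_yxx = 0.000000, Gamma_yxy = 0.183673, Gamma_yyy = 0.000000
  tau = 0.333333: gamma = (0.222222, 0.212963), gamma' = (0.666667, -0.222222); Gamma_xxx = 0.000000, Gamma_xxy = 0.000000, Gamma_xyy = -2.000000, Gamma_yxx = 0.000000, Gamma_yxy = 0.180000, Gamma_yyy = 0.000000
  tau = 0.500000: gamma = (0.333333, 0.166667), gamma' = (0.666667, -0.333333); Gamma_xxx = 0.000000, Gamma_xxy = 0.000000, Gamma_xyy = -2.040000, Gamma_yxx = 0.000000, Gamma_yxy = 0.176471, Gamma_yyy = 0.000000
  tau = 0.666667: gamma = (0.444444, 0.101852), gamma' = (0.666667, -0.444444); Gamma_xxx = 0.000000, Gamma_xxy = 0.000000, Gamma_xyy = -2.080000, Gamma_yxx = 0.000000, Gamma_yxy = 0.173077, Gamma_yyy = 0.000000
  tau = 0.833333: gamma = (0.555556, 0.018519), gamma' = (0.666667, -0.555556); Gamma_xxx = 0.000000, Gamma_xxy = 0.000000, Gamma_xyy = -2.120000, Gamma_yxx = 0.000000, Gamma_yxy = 0.169811, Gamma_yyy = 0.000000
  tau = 1.000000: gamma = (0.666667, -0.083333), gamma' = (0.666667, -0.666667); Gamma_xxx = 0.000000, Gamma_xxy = 0.000000, Gamma_xyy = -2.160000, Gamma_yxx = 0.000000, Gamma_yxy = 0.166667, Gamma_yyy = 0.000000
step 0: V^x = 1.0000, V^y = -1.5000
step 1: k1 = (0.000000, 0.187500), k2 = (0.319861, 0.200255), k3 = (0.319398, 0.201083), k4 = (0.636877, 0.216215); V <- V + (h/6)(k1 + 2k2 + 2k3 + k4): V^x = 1.1064, V^y = -1.4330
step 2: k1 = (0.636879, 0.216214), k2 = (0.949921, 0.235673), k3 = (0.947716, 0.238361), k4 = (1.251258, 0.265585); V <- V + (h/6)(k1 + 2k2 + 2k3 + k4): V^x = 1.4222, V^y = -1.3535
step 3: k1 = (1.251274, 0.265574), k2 = (1.542040, 0.302060), k3 = (1.534878, 0.305943), k4 = (1.802247, 0.353927); V <- V + (h/6)(k1 + 2k2 + 2k3 + k4): V^x = 1.9337, V^y = -1.2516

Answer: V^x = 1.9337, V^y = -1.2516


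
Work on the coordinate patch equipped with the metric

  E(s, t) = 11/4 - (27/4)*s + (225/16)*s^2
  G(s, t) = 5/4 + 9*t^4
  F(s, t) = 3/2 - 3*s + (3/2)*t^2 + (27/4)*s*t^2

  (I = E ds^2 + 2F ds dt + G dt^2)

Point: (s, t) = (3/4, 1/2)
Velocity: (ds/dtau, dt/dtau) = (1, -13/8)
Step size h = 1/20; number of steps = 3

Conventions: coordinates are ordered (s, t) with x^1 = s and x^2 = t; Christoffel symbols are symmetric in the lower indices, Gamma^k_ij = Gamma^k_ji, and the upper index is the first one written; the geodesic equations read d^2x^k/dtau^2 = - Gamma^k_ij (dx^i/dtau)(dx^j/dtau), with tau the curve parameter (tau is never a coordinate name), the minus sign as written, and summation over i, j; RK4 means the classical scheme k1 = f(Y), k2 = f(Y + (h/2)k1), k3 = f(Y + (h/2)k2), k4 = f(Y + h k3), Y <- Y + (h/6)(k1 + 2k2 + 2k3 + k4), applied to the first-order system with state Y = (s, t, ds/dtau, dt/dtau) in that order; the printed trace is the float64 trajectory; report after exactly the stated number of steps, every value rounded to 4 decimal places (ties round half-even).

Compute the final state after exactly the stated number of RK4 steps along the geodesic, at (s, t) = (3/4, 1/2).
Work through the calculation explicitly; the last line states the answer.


f(Y) = (ds/dtau, dt/dtau, -Gamma^s_ij Y'^i Y'^j, -Gamma^t_ij Y'^i Y'^j) with the Gammas evaluated at the stage position; h = 0.050000; intermediate values shown to 6 dp
step 0: s = 0.7500, t = 0.5000, ds/dtau = 1.0000, dt/dtau = -1.6250
step 1:
  k1: at (s, t) = (0.750000, 0.500000), (ds/dtau, dt/dtau) = (1.000000, -1.625000); Gamma_sss = 1.514879, Gamma_sst = 0.000000, Gamma_stt = 1.057534, Gamma_tss = -1.468518, Gamma_tst = 0.000000, Gamma_ttt = 0.721729; k1 = (1.000000, -1.625000, -4.307429, -0.437298)
  k2: at (s, t) = (0.775000, 0.459375), (ds/dtau, dt/dtau) = (0.892314, -1.635932); Gamma_sss = 1.407205, Gamma_sst = 0.000000, Gamma_stt = 0.966031, Gamma_tss = -1.462043, Gamma_tst = 0.000000, Gamma_ttt = 0.708559; k2 = (0.892314, -1.635932, -3.705817, -0.732184)
  k3: at (s, t) = (0.772308, 0.459102), (ds/dtau, dt/dtau) = (0.907355, -1.643305); Gamma_sss = 1.411613, Gamma_sst = 0.000000, Gamma_stt = 0.969296, Gamma_tss = -1.467693, Gamma_tst = 0.000000, Gamma_ttt = 0.704401; k3 = (0.907355, -1.643305, -3.779706, -0.693860)
  k4: at (s, t) = (0.795368, 0.417835), (ds/dtau, dt/dtau) = (0.811015, -1.659693); Gamma_sss = 1.317227, Gamma_sst = 0.000000, Gamma_stt = 0.880455, Gamma_tss = -1.465532, Gamma_tst = 0.000000, Gamma_ttt = 0.680573; k4 = (0.811015, -1.659693, -3.291683, -0.910746)
  Y <- Y + (h/6)(k1 + 2k2 + 2k3 + k4): s = 0.7951, t = 0.4180, ds/dtau = 0.8119, dt/dtau = -1.6600
step 2:
  k1: at (s, t) = (0.795086, 0.417974), (ds/dtau, dt/dtau) = (0.811915, -1.660001); Gamma_sss = 1.317845, Gamma_sst = 0.000000, Gamma_stt = 0.880989, Gamma_tss = -1.465927, Gamma_tst = 0.000000, Gamma_ttt = 0.680402; k1 = (0.811915, -1.660001, -3.296388, -0.908570)
  k2: at (s, t) = (0.815384, 0.376474), (ds/dtau, dt/dtau) = (0.729506, -1.682715); Gamma_sss = 1.237129, Gamma_sst = 0.000000, Gamma_stt = 0.794996, Gamma_tss = -1.468316, Gamma_tst = 0.000000, Gamma_ttt = 0.645426; k2 = (0.729506, -1.682715, -2.909430, -1.046137)
  k3: at (s, t) = (0.813324, 0.375906), (ds/dtau, dt/dtau) = (0.739180, -1.686155); Gamma_sss = 1.239293, Gamma_sst = 0.000000, Gamma_stt = 0.796126, Gamma_tss = -1.472582, Gamma_tst = 0.000000, Gamma_ttt = 0.642164; k3 = (0.739180, -1.686155, -2.940612, -1.021148)
  k4: at (s, t) = (0.832045, 0.333666), (ds/dtau, dt/dtau) = (0.664885, -1.711059); Gamma_sss = 1.168214, Gamma_sst = 0.000000, Gamma_stt = 0.709068, Gamma_tss = -1.476514, Gamma_tst = 0.000000, Gamma_ttt = 0.597267; k4 = (0.664885, -1.711059, -2.592386, -1.095907)
  Y <- Y + (h/6)(k1 + 2k2 + 2k3 + k4): s = 0.8319, t = 0.3337, ds/dtau = 0.6653, dt/dtau = -1.7112
step 3:
  k1: at (s, t) = (0.831871, 0.333734), (ds/dtau, dt/dtau) = (0.665342, -1.711160); Gamma_sss = 1.168496, Gamma_sst = 0.000000, Gamma_stt = 0.709329, Gamma_tss = -1.476761, Gamma_tst = 0.000000, Gamma_ttt = 0.597194; k1 = (0.665342, -1.711160, -2.594232, -1.094893)
  k2: at (s, t) = (0.848505, 0.290955), (ds/dtau, dt/dtau) = (0.600486, -1.738532); Gamma_sss = 1.107354, Gamma_sst = 0.000000, Gamma_stt = 0.621359, Gamma_tss = -1.482196, Gamma_tst = 0.000000, Gamma_ttt = 0.542278; k2 = (0.600486, -1.738532, -2.277346, -1.104576)
  k3: at (s, t) = (0.846883, 0.290270), (ds/dtau, dt/dtau) = (0.608408, -1.738774); Gamma_sss = 1.108487, Gamma_sst = 0.000000, Gamma_stt = 0.621252, Gamma_tss = -1.485449, Gamma_tst = 0.000000, Gamma_ttt = 0.539612; k3 = (0.608408, -1.738774, -2.288571, -1.081575)
  k4: at (s, t) = (0.862291, 0.246795), (ds/dtau, dt/dtau) = (0.550913, -1.765239); Gamma_sss = 1.055542, Gamma_sst = 0.000000, Gamma_stt = 0.530528, Gamma_tss = -1.490017, Gamma_tst = 0.000000, Gamma_ttt = 0.475803; k4 = (0.550913, -1.765239, -1.973524, -1.030407)
  Y <- Y + (h/6)(k1 + 2k2 + 2k3 + k4): s = 0.8622, t = 0.2468, ds/dtau = 0.5512, dt/dtau = -1.7653

Answer: s = 0.8622, t = 0.2468, ds/dtau = 0.5512, dt/dtau = -1.7653
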